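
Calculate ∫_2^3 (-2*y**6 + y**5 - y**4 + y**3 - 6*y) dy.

By the power rule, an antiderivative is F(y) = -2*y**7/7 + y**6/6 - y**5/5 + y**4/4 - 3*y**2.
Then F(3) - F(2) = (-78219/140) - (-4232/105) = -217729/420.

-217729/420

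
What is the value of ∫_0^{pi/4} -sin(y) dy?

An antiderivative is F(y) = cos(y).
Then F(pi/4) - F(0) = (sqrt(2)/2) - (1) = -1 + sqrt(2)/2.

-1 + sqrt(2)/2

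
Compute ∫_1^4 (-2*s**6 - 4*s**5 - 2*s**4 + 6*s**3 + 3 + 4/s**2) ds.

By the power rule, an antiderivative is F(s) = -2*s**7/7 - 2*s**6/3 - 2*s**5/5 + 3*s**4/2 + 3*s - 4/s.
Then F(4) - F(1) = (-779773/105) - (-179/210) = -519789/70.

-519789/70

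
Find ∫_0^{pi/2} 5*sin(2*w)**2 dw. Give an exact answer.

Use the identity sin^2(2*w) = (1 - cos(4*w))/2.
An antiderivative is F(w) = 5*w/2 - 5*sin(4*w)/8.
Then F(pi/2) - F(0) = (5*pi/4) - (0) = 5*pi/4.

5*pi/4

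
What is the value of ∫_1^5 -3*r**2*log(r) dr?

124/3 - 125*log(5)

Integrate by parts once (u = ln r, dv = -3*r**2 dr).
An antiderivative is F(r) = -r**3*(3*log(r) - 1)/3.
Then F(5) - F(1) = (125/3 - 125*log(5)) - (1/3) = 124/3 - 125*log(5).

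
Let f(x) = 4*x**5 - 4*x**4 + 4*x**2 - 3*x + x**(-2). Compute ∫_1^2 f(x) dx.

338/15

By the power rule, an antiderivative is F(x) = 2*x**6/3 - 4*x**5/5 + 4*x**3/3 - 3*x**2/2 - 1/x.
Then F(2) - F(1) = (637/30) - (-13/10) = 338/15.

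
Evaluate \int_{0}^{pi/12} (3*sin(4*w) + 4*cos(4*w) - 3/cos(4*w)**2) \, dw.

3/8 - sqrt(3)/4

An antiderivative is F(w) = sin(4*w) - 3*cos(4*w)/4 - 3*tan(4*w)/4.
Then F(pi/12) - F(0) = (-sqrt(3)/4 - 3/8) - (-3/4) = 3/8 - sqrt(3)/4.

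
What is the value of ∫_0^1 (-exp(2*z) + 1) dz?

An antiderivative is F(z) = -exp(2*z)/2 + z.
Then F(1) - F(0) = (1 - exp(2)/2) - (-1/2) = 3/2 - exp(2)/2.

3/2 - exp(2)/2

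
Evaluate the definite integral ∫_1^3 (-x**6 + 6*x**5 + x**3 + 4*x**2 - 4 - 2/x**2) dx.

By the power rule, an antiderivative is F(x) = -x**7/7 + x**6 + x**4/4 + 4*x**3/3 - 4*x + 2/x.
Then F(3) - F(1) = (38765/84) - (37/84) = 9682/21.

9682/21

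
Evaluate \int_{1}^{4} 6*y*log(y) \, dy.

Integrate by parts once (u = ln y, dv = 6*y dy).
An antiderivative is F(y) = 3*y**2*(2*log(y) - 1)/2.
Then F(4) - F(1) = (-24 + 96*log(2)) - (-3/2) = -45/2 + 96*log(2).

-45/2 + 96*log(2)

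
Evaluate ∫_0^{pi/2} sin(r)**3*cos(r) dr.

Let u = sin(r), so du = cos(r) dr. When r = 0, u = 0; when r = pi/2, u = 1.
The integral becomes ∫ u**3 du from 0 to 1, with antiderivative u**4/4.
Back in r: F(r) = sin(r)**4/4.
Then F(pi/2) - F(0) = (1/4) - (0) = 1/4.

1/4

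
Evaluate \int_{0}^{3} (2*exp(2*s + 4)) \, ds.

Let u = 2*s + 4, so du = 2 ds. When s = 0, u = 4; when s = 3, u = 10.
The integral becomes ∫ exp(u) du from 4 to 10, with antiderivative exp(u).
Back in s: F(s) = exp(2*s + 4).
Then F(3) - F(0) = (exp(10)) - (exp(4)) = -exp(4) + exp(10).

-exp(4) + exp(10)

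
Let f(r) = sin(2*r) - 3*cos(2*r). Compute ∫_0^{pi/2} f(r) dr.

An antiderivative is F(r) = -3*sin(2*r)/2 - cos(2*r)/2.
Then F(pi/2) - F(0) = (1/2) - (-1/2) = 1.

1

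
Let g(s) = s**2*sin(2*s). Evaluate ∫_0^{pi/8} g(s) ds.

-1/4 - sqrt(2)*pi**2/256 + sqrt(2)*pi/32 + sqrt(2)/8

Integrate by parts twice (u = s^2, dv = sin(2*s) ds).
An antiderivative is F(s) = -s**2*cos(2*s)/2 + s*sin(2*s)/2 + cos(2*s)/4.
Then F(pi/8) - F(0) = (sqrt(2)*(-pi**2 + 8*pi + 32)/256) - (1/4) = -1/4 - sqrt(2)*pi**2/256 + sqrt(2)*pi/32 + sqrt(2)/8.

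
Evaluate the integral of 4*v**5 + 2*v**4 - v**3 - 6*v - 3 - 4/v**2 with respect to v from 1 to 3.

By the power rule, an antiderivative is F(v) = 2*v**6/3 + 2*v**5/5 - v**4/4 - 3*v**2 - 3*v + 4/v.
Then F(3) - F(1) = (31697/60) - (-71/60) = 7942/15.

7942/15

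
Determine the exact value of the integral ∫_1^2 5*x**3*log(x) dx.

-75/16 + 20*log(2)

Integrate by parts once (u = ln x, dv = 5*x**3 dx).
An antiderivative is F(x) = 5*x**4*(4*log(x) - 1)/16.
Then F(2) - F(1) = (-5 + 20*log(2)) - (-5/16) = -75/16 + 20*log(2).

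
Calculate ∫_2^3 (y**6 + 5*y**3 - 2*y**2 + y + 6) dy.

By the power rule, an antiderivative is F(y) = y**7/7 + 5*y**4/4 - 2*y**3/3 + y**2/2 + 6*y.
Then F(3) - F(2) = (11709/28) - (986/21) = 31183/84.

31183/84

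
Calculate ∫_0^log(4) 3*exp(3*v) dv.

63

Let u = exp(v), so du = exp(v) dv. When v = 0, u = 1; when v = log(4), u = 4.
The integral becomes 3·∫ u**2 du from 1 to 4, with antiderivative u**3.
Back in v: F(v) = exp(3*v).
Then F(log(4)) - F(0) = (64) - (1) = 63.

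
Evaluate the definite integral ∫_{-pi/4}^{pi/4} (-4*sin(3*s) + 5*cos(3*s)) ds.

An antiderivative is F(s) = 5*sin(3*s)/3 + 4*cos(3*s)/3.
Then F(pi/4) - F(-pi/4) = (sqrt(2)/6) - (-3*sqrt(2)/2) = 5*sqrt(2)/3.

5*sqrt(2)/3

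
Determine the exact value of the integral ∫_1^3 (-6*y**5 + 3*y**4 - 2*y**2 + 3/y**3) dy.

-2994/5

By the power rule, an antiderivative is F(y) = -y**6 + 3*y**5/5 - 2*y**3/3 - 3/(2*y**2).
Then F(3) - F(1) = (-18041/30) - (-77/30) = -2994/5.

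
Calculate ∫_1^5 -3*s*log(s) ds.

18 - 75*log(5)/2

Integrate by parts once (u = ln s, dv = -3*s ds).
An antiderivative is F(s) = -3*s**2*(2*log(s) - 1)/4.
Then F(5) - F(1) = (75/4 - 75*log(5)/2) - (3/4) = 18 - 75*log(5)/2.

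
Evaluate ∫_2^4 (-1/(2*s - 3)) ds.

An antiderivative is F(s) = -log(2*s - 3)/2.
Then F(4) - F(2) = (-log(5)/2) - (0) = -log(5)/2.

-log(5)/2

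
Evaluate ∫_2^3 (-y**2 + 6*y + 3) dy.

35/3

By the power rule, an antiderivative is F(y) = -y**3/3 + 3*y**2 + 3*y.
Then F(3) - F(2) = (27) - (46/3) = 35/3.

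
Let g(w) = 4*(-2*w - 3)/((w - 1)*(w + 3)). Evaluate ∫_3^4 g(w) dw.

Factor the denominator: w**2 + 2*w - 3 = (w + 3)(w - 1).
Partial fractions: 4*(-2*w - 3)/((w - 1)*(w + 3)) = -3/(w + 3) - 5/(w - 1).
An antiderivative is F(w) = -5*log(w - 1) - 3*log(w + 3).
Then F(4) - F(3) = (-3*log(7) - 5*log(3)) - (-8*log(2) - 3*log(3)) = -3*log(7) - 2*log(3) + 8*log(2).

-3*log(7) - 2*log(3) + 8*log(2)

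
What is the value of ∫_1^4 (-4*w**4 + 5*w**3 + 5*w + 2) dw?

By the power rule, an antiderivative is F(w) = -4*w**5/5 + 5*w**4/4 + 5*w**2/2 + 2*w.
Then F(4) - F(1) = (-2256/5) - (99/20) = -9123/20.

-9123/20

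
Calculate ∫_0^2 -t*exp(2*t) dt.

-3*exp(4)/4 - 1/4

Integrate by parts once (u = t, dv = -exp(2*t) dt).
An antiderivative is F(t) = (-2*t + 1)*exp(2*t)/4.
Then F(2) - F(0) = (-3*exp(4)/4) - (1/4) = -3*exp(4)/4 - 1/4.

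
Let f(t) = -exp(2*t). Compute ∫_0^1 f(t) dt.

1/2 - exp(2)/2

An antiderivative is F(t) = -exp(2*t)/2.
Then F(1) - F(0) = (-exp(2)/2) - (-1/2) = 1/2 - exp(2)/2.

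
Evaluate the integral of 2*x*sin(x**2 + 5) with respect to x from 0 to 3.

-cos(14) + cos(5)

Let u = x**2 + 5, so du = 2*x dx. When x = 0, u = 5; when x = 3, u = 14.
The integral becomes ∫ sin(u) du from 5 to 14, with antiderivative -cos(u).
Back in x: F(x) = -cos(x**2 + 5).
Then F(3) - F(0) = (-cos(14)) - (-cos(5)) = -cos(14) + cos(5).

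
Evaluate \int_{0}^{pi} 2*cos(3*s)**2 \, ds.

pi

Use the identity cos^2(3*s) = (1 + cos(6*s))/2.
An antiderivative is F(s) = s + sin(6*s)/6.
Then F(pi) - F(0) = (pi) - (0) = pi.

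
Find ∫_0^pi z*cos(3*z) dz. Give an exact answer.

-2/9

Integrate by parts once (u = z, dv = cos(3*z) dz).
An antiderivative is F(z) = z*sin(3*z)/3 + cos(3*z)/9.
Then F(pi) - F(0) = (-1/9) - (1/9) = -2/9.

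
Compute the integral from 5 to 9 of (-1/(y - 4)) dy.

-log(5)

An antiderivative is F(y) = -log(y - 4).
Then F(9) - F(5) = (-log(5)) - (0) = -log(5).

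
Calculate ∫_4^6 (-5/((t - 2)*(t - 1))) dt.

-5*log(3) - 5*log(2) + 5*log(5)

Factor the denominator: t**2 - 3*t + 2 = (t - 1)(t - 2).
Partial fractions: -5/((t - 2)*(t - 1)) = 5/(t - 1) - 5/(t - 2).
An antiderivative is F(t) = -5*log(t - 2) + 5*log(t - 1).
Then F(6) - F(4) = (-10*log(2) + 5*log(5)) - (-5*log(2) + 5*log(3)) = -5*log(3) - 5*log(2) + 5*log(5).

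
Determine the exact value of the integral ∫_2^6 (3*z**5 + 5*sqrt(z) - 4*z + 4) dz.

By the power rule, an antiderivative is F(z) = z**6/2 + 10*z**(3/2)/3 - 2*z**2 + 4*z.
Then F(6) - F(2) = (20*sqrt(6) + 23280) - (20*sqrt(2)/3 + 32) = -20*sqrt(2)/3 + 20*sqrt(6) + 23248.

-20*sqrt(2)/3 + 20*sqrt(6) + 23248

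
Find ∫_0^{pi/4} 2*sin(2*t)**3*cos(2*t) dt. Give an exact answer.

1/4

Let u = sin(2*t), so du = 2*cos(2*t) dt. When t = 0, u = 0; when t = pi/4, u = 1.
The integral becomes ∫ u**3 du from 0 to 1, with antiderivative u**4/4.
Back in t: F(t) = sin(2*t)**4/4.
Then F(pi/4) - F(0) = (1/4) - (0) = 1/4.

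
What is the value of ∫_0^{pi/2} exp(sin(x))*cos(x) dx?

Let u = sin(x), so du = cos(x) dx. When x = 0, u = 0; when x = pi/2, u = 1.
The integral becomes ∫ exp(u) du from 0 to 1, with antiderivative exp(u).
Back in x: F(x) = exp(sin(x)).
Then F(pi/2) - F(0) = (E) - (1) = -1 + E.

-1 + E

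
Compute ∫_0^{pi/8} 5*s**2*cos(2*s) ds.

5*sqrt(2)*(-32 + pi**2 + 8*pi)/256

Integrate by parts twice (u = s^2, dv = 5*cos(2*s) ds).
An antiderivative is F(s) = 5*s**2*sin(2*s)/2 + 5*s*cos(2*s)/2 - 5*sin(2*s)/4.
Then F(pi/8) - F(0) = (5*sqrt(2)*(-32 + pi**2 + 8*pi)/256) - (0) = 5*sqrt(2)*(-32 + pi**2 + 8*pi)/256.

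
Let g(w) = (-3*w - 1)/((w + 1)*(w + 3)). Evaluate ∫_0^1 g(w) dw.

Factor the denominator: w**2 + 4*w + 3 = (w + 3)(w + 1).
Partial fractions: (-3*w - 1)/((w + 1)*(w + 3)) = -4/(w + 3) + 1/(w + 1).
An antiderivative is F(w) = log(w + 1) - 4*log(w + 3).
Then F(1) - F(0) = (-7*log(2)) - (-log(81)) = -7*log(2) + 4*log(3).

-7*log(2) + 4*log(3)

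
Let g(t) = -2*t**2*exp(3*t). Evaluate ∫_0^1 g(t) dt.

4/27 - 10*exp(3)/27

Integrate by parts twice (u = t^2, dv = -2*exp(3*t) dt).
An antiderivative is F(t) = (-18*t**2 + 12*t - 4)*exp(3*t)/27.
Then F(1) - F(0) = (-10*exp(3)/27) - (-4/27) = 4/27 - 10*exp(3)/27.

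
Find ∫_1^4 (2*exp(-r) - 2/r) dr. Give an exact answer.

-4*log(2) - 2*exp(-4) + 2*exp(-1)

An antiderivative is F(r) = -2*log(r) - 2*exp(-r).
Then F(4) - F(1) = (-4*log(2) - 2*exp(-4)) - (-2*exp(-1)) = -4*log(2) - 2*exp(-4) + 2*exp(-1).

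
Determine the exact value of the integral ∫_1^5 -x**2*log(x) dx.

124/9 - 125*log(5)/3

Integrate by parts once (u = ln x, dv = -x**2 dx).
An antiderivative is F(x) = -x**3*(3*log(x) - 1)/9.
Then F(5) - F(1) = (125/9 - 125*log(5)/3) - (1/9) = 124/9 - 125*log(5)/3.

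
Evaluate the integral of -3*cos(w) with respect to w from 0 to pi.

An antiderivative is F(w) = -3*sin(w).
Then F(pi) - F(0) = (0) - (0) = 0.

0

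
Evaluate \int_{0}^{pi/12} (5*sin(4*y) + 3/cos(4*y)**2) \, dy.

An antiderivative is F(y) = -5*cos(4*y)/4 + 3*tan(4*y)/4.
Then F(pi/12) - F(0) = (-5/8 + 3*sqrt(3)/4) - (-5/4) = 5/8 + 3*sqrt(3)/4.

5/8 + 3*sqrt(3)/4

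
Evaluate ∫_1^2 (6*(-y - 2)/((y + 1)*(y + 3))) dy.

-3*log(5) - 3*log(3) + 9*log(2)

Factor the denominator: y**2 + 4*y + 3 = (y + 3)(y + 1).
Partial fractions: 6*(-y - 2)/((y + 1)*(y + 3)) = -3/(y + 3) - 3/(y + 1).
An antiderivative is F(y) = -3*log(y + 1) - 3*log(y + 3).
Then F(2) - F(1) = (-3*log(5) - 3*log(3)) - (-9*log(2)) = -3*log(5) - 3*log(3) + 9*log(2).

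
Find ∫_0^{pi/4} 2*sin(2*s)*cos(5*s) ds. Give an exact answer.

-5*sqrt(2)/21 - 4/21

Use the identity sin(2*s)cos(5*s) = [sin(7*s) + sin(-3*s)]/2.
An antiderivative is F(s) = cos(3*s)/3 - cos(7*s)/7.
Then F(pi/4) - F(0) = (-5*sqrt(2)/21) - (4/21) = -5*sqrt(2)/21 - 4/21.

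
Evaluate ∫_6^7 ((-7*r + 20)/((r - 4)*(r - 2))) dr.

-3*log(5) - 4*log(3) + 10*log(2)

Factor the denominator: r**2 - 6*r + 8 = (r - 2)(r - 4).
Partial fractions: (-7*r + 20)/((r - 4)*(r - 2)) = -3/(r - 2) - 4/(r - 4).
An antiderivative is F(r) = -4*log(r - 4) - 3*log(r - 2).
Then F(7) - F(6) = (-3*log(5) - 4*log(3)) - (-10*log(2)) = -3*log(5) - 4*log(3) + 10*log(2).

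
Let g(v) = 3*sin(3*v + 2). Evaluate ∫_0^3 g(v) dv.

Let u = 3*v + 2, so du = 3 dv. When v = 0, u = 2; when v = 3, u = 11.
The integral becomes ∫ sin(u) du from 2 to 11, with antiderivative -cos(u).
Back in v: F(v) = -cos(3*v + 2).
Then F(3) - F(0) = (-cos(11)) - (-cos(2)) = cos(2) - cos(11).

cos(2) - cos(11)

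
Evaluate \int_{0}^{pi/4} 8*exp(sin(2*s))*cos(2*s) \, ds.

Let u = sin(2*s), so du = 2*cos(2*s) ds. When s = 0, u = 0; when s = pi/4, u = 1.
The integral becomes 4·∫ exp(u) du from 0 to 1, with antiderivative 4*exp(u).
Back in s: F(s) = 4*exp(sin(2*s)).
Then F(pi/4) - F(0) = (4*E) - (4) = -4 + 4*E.

-4 + 4*E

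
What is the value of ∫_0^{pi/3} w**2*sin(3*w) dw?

Integrate by parts twice (u = w^2, dv = sin(3*w) dw).
An antiderivative is F(w) = -w**2*cos(3*w)/3 + 2*w*sin(3*w)/9 + 2*cos(3*w)/27.
Then F(pi/3) - F(0) = (-2/27 + pi**2/27) - (2/27) = -4/27 + pi**2/27.

-4/27 + pi**2/27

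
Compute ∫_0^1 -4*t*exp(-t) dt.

Integrate by parts once (u = t, dv = -4*exp(-t) dt).
An antiderivative is F(t) = (4*t + 4)*exp(-t).
Then F(1) - F(0) = (8*exp(-1)) - (4) = -4 + 8*exp(-1).

-4 + 8*exp(-1)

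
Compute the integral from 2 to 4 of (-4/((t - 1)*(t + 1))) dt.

log(25/81)

Factor the denominator: t**2 - 1 = (t + 1)(t - 1).
Partial fractions: -4/((t - 1)*(t + 1)) = 2/(t + 1) - 2/(t - 1).
An antiderivative is F(t) = -2*log(t - 1) + 2*log(t + 1).
Then F(4) - F(2) = (log(25/9)) - (log(9)) = log(25/81).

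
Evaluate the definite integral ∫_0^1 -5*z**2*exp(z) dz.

10 - 5*E

Integrate by parts twice (u = z^2, dv = -5*exp(z) dz).
An antiderivative is F(z) = (-5*z**2 + 10*z - 10)*exp(z).
Then F(1) - F(0) = (-5*E) - (-10) = 10 - 5*E.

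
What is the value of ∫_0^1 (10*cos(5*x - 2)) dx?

2*sin(3) + 2*sin(2)

Let u = 5*x - 2, so du = 5 dx. When x = 0, u = -2; when x = 1, u = 3.
The integral becomes 2·∫ cos(u) du from -2 to 3, with antiderivative 2*sin(u).
Back in x: F(x) = 2*sin(5*x - 2).
Then F(1) - F(0) = (2*sin(3)) - (-2*sin(2)) = 2*sin(3) + 2*sin(2).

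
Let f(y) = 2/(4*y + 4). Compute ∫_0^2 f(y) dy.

log(3)/2

An antiderivative is F(y) = log(4*y + 4)/2.
Then F(2) - F(0) = (log(12)/2) - (log(2)) = log(3)/2.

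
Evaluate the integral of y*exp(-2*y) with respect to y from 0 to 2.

Integrate by parts once (u = y, dv = exp(-2*y) dy).
An antiderivative is F(y) = (-2*y - 1)*exp(-2*y)/4.
Then F(2) - F(0) = (-5*exp(-4)/4) - (-1/4) = (-5 + exp(4))*exp(-4)/4.

(-5 + exp(4))*exp(-4)/4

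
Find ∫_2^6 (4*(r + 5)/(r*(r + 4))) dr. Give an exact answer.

-log(5) + 6*log(3)

Factor the denominator: r**2 + 4*r = (r + 4)r.
Partial fractions: 4*(r + 5)/(r*(r + 4)) = -1/(r + 4) + 5/r.
An antiderivative is F(r) = 5*log(r) - log(r + 4).
Then F(6) - F(2) = (-log(5) + 4*log(2) + 5*log(3)) - (log(16/3)) = -log(5) + 6*log(3).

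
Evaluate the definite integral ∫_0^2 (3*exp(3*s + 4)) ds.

Let u = 3*s + 4, so du = 3 ds. When s = 0, u = 4; when s = 2, u = 10.
The integral becomes ∫ exp(u) du from 4 to 10, with antiderivative exp(u).
Back in s: F(s) = exp(3*s + 4).
Then F(2) - F(0) = (exp(10)) - (exp(4)) = -exp(4) + exp(10).

-exp(4) + exp(10)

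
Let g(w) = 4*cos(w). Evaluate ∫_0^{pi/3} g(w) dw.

2*sqrt(3)

An antiderivative is F(w) = 4*sin(w).
Then F(pi/3) - F(0) = (2*sqrt(3)) - (0) = 2*sqrt(3).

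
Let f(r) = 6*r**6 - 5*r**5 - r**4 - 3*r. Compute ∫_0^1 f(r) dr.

By the power rule, an antiderivative is F(r) = 6*r**7/7 - 5*r**6/6 - r**5/5 - 3*r**2/2.
Then F(1) - F(0) = (-176/105) - (0) = -176/105.

-176/105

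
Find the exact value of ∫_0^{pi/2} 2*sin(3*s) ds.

An antiderivative is F(s) = -2*cos(3*s)/3.
Then F(pi/2) - F(0) = (0) - (-2/3) = 2/3.

2/3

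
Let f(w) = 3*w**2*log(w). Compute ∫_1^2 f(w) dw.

-7/3 + 8*log(2)

Integrate by parts once (u = ln w, dv = 3*w**2 dw).
An antiderivative is F(w) = w**3*(3*log(w) - 1)/3.
Then F(2) - F(1) = (-8/3 + 8*log(2)) - (-1/3) = -7/3 + 8*log(2).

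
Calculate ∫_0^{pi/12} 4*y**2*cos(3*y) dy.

Integrate by parts twice (u = y^2, dv = 4*cos(3*y) dy).
An antiderivative is F(y) = 4*y**2*sin(3*y)/3 + 8*y*cos(3*y)/9 - 8*sin(3*y)/27.
Then F(pi/12) - F(0) = (sqrt(2)*(-32 + pi**2 + 8*pi)/216) - (0) = sqrt(2)*(-32 + pi**2 + 8*pi)/216.

sqrt(2)*(-32 + pi**2 + 8*pi)/216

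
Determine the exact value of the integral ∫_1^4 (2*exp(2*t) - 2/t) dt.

An antiderivative is F(t) = exp(2*t) - 2*log(t).
Then F(4) - F(1) = (-log(16) + exp(8)) - (exp(2)) = -exp(2) - log(16) + exp(8).

-exp(2) - log(16) + exp(8)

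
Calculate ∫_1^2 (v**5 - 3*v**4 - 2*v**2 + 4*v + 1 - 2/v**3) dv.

-391/60

By the power rule, an antiderivative is F(v) = v**6/6 - 3*v**5/5 - 2*v**3/3 + 2*v**2 + v + v**(-2).
Then F(2) - F(1) = (-217/60) - (29/10) = -391/60.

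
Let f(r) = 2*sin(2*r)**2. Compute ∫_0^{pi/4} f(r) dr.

pi/4

Use the identity sin^2(2*r) = (1 - cos(4*r))/2.
An antiderivative is F(r) = r - sin(4*r)/4.
Then F(pi/4) - F(0) = (pi/4) - (0) = pi/4.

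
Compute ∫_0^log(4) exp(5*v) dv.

1023/5

Let u = exp(v), so du = exp(v) dv. When v = 0, u = 1; when v = log(4), u = 4.
The integral becomes ∫ u**4 du from 1 to 4, with antiderivative u**5/5.
Back in v: F(v) = exp(5*v)/5.
Then F(log(4)) - F(0) = (1024/5) - (1/5) = 1023/5.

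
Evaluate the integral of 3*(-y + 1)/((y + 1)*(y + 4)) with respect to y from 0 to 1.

-5*log(5) + 12*log(2)

Factor the denominator: y**2 + 5*y + 4 = (y + 4)(y + 1).
Partial fractions: 3*(-y + 1)/((y + 1)*(y + 4)) = -5/(y + 4) + 2/(y + 1).
An antiderivative is F(y) = 2*log(y + 1) - 5*log(y + 4).
Then F(1) - F(0) = (-5*log(5) + 2*log(2)) - (-10*log(2)) = -5*log(5) + 12*log(2).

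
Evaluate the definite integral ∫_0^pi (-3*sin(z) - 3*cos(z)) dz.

-6

An antiderivative is F(z) = -3*sin(z) + 3*cos(z).
Then F(pi) - F(0) = (-3) - (3) = -6.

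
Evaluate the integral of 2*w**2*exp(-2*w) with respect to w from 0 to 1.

Integrate by parts twice (u = w^2, dv = 2*exp(-2*w) dw).
An antiderivative is F(w) = (-2*w**2 - 2*w - 1)*exp(-2*w)/2.
Then F(1) - F(0) = (-5*exp(-2)/2) - (-1/2) = (-5 + exp(2))*exp(-2)/2.

(-5 + exp(2))*exp(-2)/2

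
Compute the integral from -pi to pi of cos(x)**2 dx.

Use the identity cos^2(x) = (1 + cos(2*x))/2.
An antiderivative is F(x) = x/2 + sin(2*x)/4.
Then F(pi) - F(-pi) = (pi/2) - (-pi/2) = pi.

pi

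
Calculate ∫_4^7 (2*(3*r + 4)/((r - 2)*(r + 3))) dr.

Factor the denominator: r**2 + r - 6 = (r + 3)(r - 2).
Partial fractions: 2*(3*r + 4)/((r - 2)*(r + 3)) = 2/(r + 3) + 4/(r - 2).
An antiderivative is F(r) = 4*log(r - 2) + 2*log(r + 3).
Then F(7) - F(4) = (2*log(2) + 6*log(5)) - (4*log(2) + 2*log(7)) = -2*log(7) - 2*log(2) + 6*log(5).

-2*log(7) - 2*log(2) + 6*log(5)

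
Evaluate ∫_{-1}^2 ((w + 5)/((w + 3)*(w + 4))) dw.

log(25/8)

Factor the denominator: w**2 + 7*w + 12 = (w + 4)(w + 3).
Partial fractions: (w + 5)/((w + 3)*(w + 4)) = -1/(w + 4) + 2/(w + 3).
An antiderivative is F(w) = 2*log(w + 3) - log(w + 4).
Then F(2) - F(-1) = (log(25/6)) - (log(4/3)) = log(25/8).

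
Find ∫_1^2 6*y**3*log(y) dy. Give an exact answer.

Integrate by parts once (u = ln y, dv = 6*y**3 dy).
An antiderivative is F(y) = 3*y**4*(4*log(y) - 1)/8.
Then F(2) - F(1) = (-6 + 24*log(2)) - (-3/8) = -45/8 + 24*log(2).

-45/8 + 24*log(2)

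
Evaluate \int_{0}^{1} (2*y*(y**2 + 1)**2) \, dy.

Let u = y**2 + 1, so du = 2*y dy. When y = 0, u = 1; when y = 1, u = 2.
The integral becomes ∫ u**2 du from 1 to 2, with antiderivative u**3/3.
Back in y: F(y) = (y**2 + 1)**3/3.
Then F(1) - F(0) = (8/3) - (1/3) = 7/3.

7/3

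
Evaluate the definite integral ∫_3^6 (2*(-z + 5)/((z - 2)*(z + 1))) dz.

-4*log(7) + 12*log(2)

Factor the denominator: z**2 - z - 2 = (z + 1)(z - 2).
Partial fractions: 2*(-z + 5)/((z - 2)*(z + 1)) = -4/(z + 1) + 2/(z - 2).
An antiderivative is F(z) = 2*log(z - 2) - 4*log(z + 1).
Then F(6) - F(3) = (-4*log(7) + 4*log(2)) - (-8*log(2)) = -4*log(7) + 12*log(2).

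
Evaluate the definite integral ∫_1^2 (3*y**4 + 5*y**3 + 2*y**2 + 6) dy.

2881/60

By the power rule, an antiderivative is F(y) = 3*y**5/5 + 5*y**4/4 + 2*y**3/3 + 6*y.
Then F(2) - F(1) = (848/15) - (511/60) = 2881/60.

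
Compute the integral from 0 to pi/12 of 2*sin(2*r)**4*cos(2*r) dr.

Let u = sin(2*r), so du = 2*cos(2*r) dr. When r = 0, u = 0; when r = pi/12, u = 1/2.
The integral becomes ∫ u**4 du from 0 to 1/2, with antiderivative u**5/5.
Back in r: F(r) = sin(2*r)**5/5.
Then F(pi/12) - F(0) = (1/160) - (0) = 1/160.

1/160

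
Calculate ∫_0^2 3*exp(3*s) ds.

-1 + exp(6)

Let u = 3*s, so du = 3 ds. When s = 0, u = 0; when s = 2, u = 6.
The integral becomes ∫ exp(u) du from 0 to 6, with antiderivative exp(u).
Back in s: F(s) = exp(3*s).
Then F(2) - F(0) = (exp(6)) - (1) = -1 + exp(6).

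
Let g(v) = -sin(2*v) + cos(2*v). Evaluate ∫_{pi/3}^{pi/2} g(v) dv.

An antiderivative is F(v) = sin(2*v)/2 + cos(2*v)/2.
Then F(pi/2) - F(pi/3) = (-1/2) - (-1/4 + sqrt(3)/4) = -sqrt(3)/4 - 1/4.

-sqrt(3)/4 - 1/4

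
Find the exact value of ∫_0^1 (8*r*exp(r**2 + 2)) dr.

Let u = r**2 + 2, so du = 2*r dr. When r = 0, u = 2; when r = 1, u = 3.
The integral becomes 4·∫ exp(u) du from 2 to 3, with antiderivative 4*exp(u).
Back in r: F(r) = 4*exp(r**2 + 2).
Then F(1) - F(0) = (4*exp(3)) - (4*exp(2)) = -4*(1 - exp(1))*exp(2).

-4*(1 - exp(1))*exp(2)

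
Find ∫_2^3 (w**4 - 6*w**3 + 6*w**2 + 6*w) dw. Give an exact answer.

By the power rule, an antiderivative is F(w) = w**5/5 - 3*w**4/2 + 2*w**3 + 3*w**2.
Then F(3) - F(2) = (81/10) - (52/5) = -23/10.

-23/10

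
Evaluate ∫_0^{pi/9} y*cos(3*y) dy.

-1/18 + sqrt(3)*pi/54

Integrate by parts once (u = y, dv = cos(3*y) dy).
An antiderivative is F(y) = y*sin(3*y)/3 + cos(3*y)/9.
Then F(pi/9) - F(0) = (1/18 + sqrt(3)*pi/54) - (1/9) = -1/18 + sqrt(3)*pi/54.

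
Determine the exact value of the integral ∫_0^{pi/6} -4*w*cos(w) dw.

-2*sqrt(3) - pi/3 + 4

Integrate by parts once (u = w, dv = -4*cos(w) dw).
An antiderivative is F(w) = -4*w*sin(w) - 4*cos(w).
Then F(pi/6) - F(0) = (-2*sqrt(3) - pi/3) - (-4) = -2*sqrt(3) - pi/3 + 4.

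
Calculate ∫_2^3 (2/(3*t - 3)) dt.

An antiderivative is F(t) = 2*log(3*t - 3)/3.
Then F(3) - F(2) = (2*log(6)/3) - (2*log(3)/3) = 2*log(2)/3.

2*log(2)/3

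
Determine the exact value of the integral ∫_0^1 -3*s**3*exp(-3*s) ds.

-2/9 + 26*exp(-3)/9

Integrate by parts 3 times (u = s^3, dv = -3*exp(-3*s) ds).
An antiderivative is F(s) = (9*s**3 + 9*s**2 + 6*s + 2)*exp(-3*s)/9.
Then F(1) - F(0) = (26*exp(-3)/9) - (2/9) = -2/9 + 26*exp(-3)/9.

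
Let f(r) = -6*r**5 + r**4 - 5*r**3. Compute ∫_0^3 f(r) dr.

By the power rule, an antiderivative is F(r) = -r**6 + r**5/5 - 5*r**4/4.
Then F(3) - F(0) = (-15633/20) - (0) = -15633/20.

-15633/20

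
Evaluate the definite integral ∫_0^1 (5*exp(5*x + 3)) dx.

-exp(3) + exp(8)

Let u = 5*x + 3, so du = 5 dx. When x = 0, u = 3; when x = 1, u = 8.
The integral becomes ∫ exp(u) du from 3 to 8, with antiderivative exp(u).
Back in x: F(x) = exp(5*x + 3).
Then F(1) - F(0) = (exp(8)) - (exp(3)) = -exp(3) + exp(8).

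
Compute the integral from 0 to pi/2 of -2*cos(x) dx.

-2

An antiderivative is F(x) = -2*sin(x).
Then F(pi/2) - F(0) = (-2) - (0) = -2.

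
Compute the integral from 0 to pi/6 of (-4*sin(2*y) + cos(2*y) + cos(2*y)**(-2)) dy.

An antiderivative is F(y) = sin(2*y)/2 + 2*cos(2*y) + tan(2*y)/2.
Then F(pi/6) - F(0) = (1 + 3*sqrt(3)/4) - (2) = -1 + 3*sqrt(3)/4.

-1 + 3*sqrt(3)/4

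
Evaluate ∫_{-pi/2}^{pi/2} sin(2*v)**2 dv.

pi/2

Use the identity sin^2(2*v) = (1 - cos(4*v))/2.
An antiderivative is F(v) = v/2 - sin(4*v)/8.
Then F(pi/2) - F(-pi/2) = (pi/4) - (-pi/4) = pi/2.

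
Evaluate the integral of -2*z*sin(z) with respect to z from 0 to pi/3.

-sqrt(3) + pi/3

Integrate by parts once (u = z, dv = -2*sin(z) dz).
An antiderivative is F(z) = 2*z*cos(z) - 2*sin(z).
Then F(pi/3) - F(0) = (-sqrt(3) + pi/3) - (0) = -sqrt(3) + pi/3.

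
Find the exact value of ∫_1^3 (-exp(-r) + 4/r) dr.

-exp(-1) + exp(-3) + 4*log(3)

An antiderivative is F(r) = 4*log(r) + exp(-r).
Then F(3) - F(1) = (exp(-3) + 4*log(3)) - (exp(-1)) = -exp(-1) + exp(-3) + 4*log(3).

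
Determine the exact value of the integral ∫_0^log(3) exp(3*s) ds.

26/3

Let u = exp(s), so du = exp(s) ds. When s = 0, u = 1; when s = log(3), u = 3.
The integral becomes ∫ u**2 du from 1 to 3, with antiderivative u**3/3.
Back in s: F(s) = exp(3*s)/3.
Then F(log(3)) - F(0) = (9) - (1/3) = 26/3.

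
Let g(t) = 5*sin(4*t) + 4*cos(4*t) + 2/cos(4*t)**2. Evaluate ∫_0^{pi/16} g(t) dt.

7/4 - sqrt(2)/8

An antiderivative is F(t) = sin(4*t) - 5*cos(4*t)/4 + tan(4*t)/2.
Then F(pi/16) - F(0) = (1/2 - sqrt(2)/8) - (-5/4) = 7/4 - sqrt(2)/8.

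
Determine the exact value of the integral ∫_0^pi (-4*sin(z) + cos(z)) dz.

-8

An antiderivative is F(z) = sin(z) + 4*cos(z).
Then F(pi) - F(0) = (-4) - (4) = -8.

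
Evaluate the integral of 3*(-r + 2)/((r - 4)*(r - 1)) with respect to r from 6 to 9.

Factor the denominator: r**2 - 5*r + 4 = (r - 1)(r - 4).
Partial fractions: 3*(-r + 2)/((r - 4)*(r - 1)) = -1/(r - 1) - 2/(r - 4).
An antiderivative is F(r) = -2*log(r - 4) - log(r - 1).
Then F(9) - F(6) = (-2*log(5) - 3*log(2)) - (-log(20)) = -log(10).

-log(10)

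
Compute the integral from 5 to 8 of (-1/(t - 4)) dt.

-log(4)

An antiderivative is F(t) = -log(t - 4).
Then F(8) - F(5) = (-log(4)) - (0) = -log(4).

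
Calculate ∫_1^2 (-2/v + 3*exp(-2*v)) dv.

-2*log(2) - 3*exp(-4)/2 + 3*exp(-2)/2

An antiderivative is F(v) = -2*log(v) - 3*exp(-2*v)/2.
Then F(2) - F(1) = (-2*log(2) - 3*exp(-4)/2) - (-3*exp(-2)/2) = -2*log(2) - 3*exp(-4)/2 + 3*exp(-2)/2.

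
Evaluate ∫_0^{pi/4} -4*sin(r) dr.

An antiderivative is F(r) = 4*cos(r).
Then F(pi/4) - F(0) = (2*sqrt(2)) - (4) = -4 + 2*sqrt(2).

-4 + 2*sqrt(2)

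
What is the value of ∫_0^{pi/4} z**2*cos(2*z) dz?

-1/4 + pi**2/32

Integrate by parts twice (u = z^2, dv = cos(2*z) dz).
An antiderivative is F(z) = z**2*sin(2*z)/2 + z*cos(2*z)/2 - sin(2*z)/4.
Then F(pi/4) - F(0) = (-1/4 + pi**2/32) - (0) = -1/4 + pi**2/32.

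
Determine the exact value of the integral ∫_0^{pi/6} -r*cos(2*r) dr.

Integrate by parts once (u = r, dv = -cos(2*r) dr).
An antiderivative is F(r) = -r*sin(2*r)/2 - cos(2*r)/4.
Then F(pi/6) - F(0) = (-sqrt(3)*pi/24 - 1/8) - (-1/4) = -sqrt(3)*pi/24 + 1/8.

-sqrt(3)*pi/24 + 1/8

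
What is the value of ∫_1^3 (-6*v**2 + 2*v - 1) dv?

By the power rule, an antiderivative is F(v) = -2*v**3 + v**2 - v.
Then F(3) - F(1) = (-48) - (-2) = -46.

-46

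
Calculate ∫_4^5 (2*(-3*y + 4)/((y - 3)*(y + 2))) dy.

-4*log(7) + 2*log(2) + 4*log(3)

Factor the denominator: y**2 - y - 6 = (y + 2)(y - 3).
Partial fractions: 2*(-3*y + 4)/((y - 3)*(y + 2)) = -4/(y + 2) - 2/(y - 3).
An antiderivative is F(y) = -2*log(y - 3) - 4*log(y + 2).
Then F(5) - F(4) = (-4*log(7) - 2*log(2)) - (-4*log(3) - 4*log(2)) = -4*log(7) + 2*log(2) + 4*log(3).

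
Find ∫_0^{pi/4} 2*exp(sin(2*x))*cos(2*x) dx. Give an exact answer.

Let u = sin(2*x), so du = 2*cos(2*x) dx. When x = 0, u = 0; when x = pi/4, u = 1.
The integral becomes ∫ exp(u) du from 0 to 1, with antiderivative exp(u).
Back in x: F(x) = exp(sin(2*x)).
Then F(pi/4) - F(0) = (E) - (1) = -1 + E.

-1 + E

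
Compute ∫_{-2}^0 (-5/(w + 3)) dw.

An antiderivative is F(w) = -5*log(w + 3).
Then F(0) - F(-2) = (-5*log(3)) - (0) = -5*log(3).

-5*log(3)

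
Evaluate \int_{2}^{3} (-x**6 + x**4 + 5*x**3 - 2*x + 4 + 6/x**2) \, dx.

-23897/140

By the power rule, an antiderivative is F(x) = -x**7/7 + x**5/5 + 5*x**4/4 - x**2 + 4*x - 6/x.
Then F(3) - F(2) = (-22621/140) - (319/35) = -23897/140.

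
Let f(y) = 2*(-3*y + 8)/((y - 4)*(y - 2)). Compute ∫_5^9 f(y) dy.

Factor the denominator: y**2 - 6*y + 8 = (y - 2)(y - 4).
Partial fractions: 2*(-3*y + 8)/((y - 4)*(y - 2)) = -2/(y - 2) - 4/(y - 4).
An antiderivative is F(y) = -4*log(y - 4) - 2*log(y - 2).
Then F(9) - F(5) = (-4*log(5) - 2*log(7)) - (-log(9)) = -4*log(5) - 2*log(7) + 2*log(3).

-4*log(5) - 2*log(7) + 2*log(3)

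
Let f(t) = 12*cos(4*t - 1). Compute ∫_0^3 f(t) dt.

3*sin(11) + 3*sin(1)

Let u = 4*t - 1, so du = 4 dt. When t = 0, u = -1; when t = 3, u = 11.
The integral becomes 3·∫ cos(u) du from -1 to 11, with antiderivative 3*sin(u).
Back in t: F(t) = 3*sin(4*t - 1).
Then F(3) - F(0) = (3*sin(11)) - (-3*sin(1)) = 3*sin(11) + 3*sin(1).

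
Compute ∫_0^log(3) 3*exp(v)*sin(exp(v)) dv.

Let u = exp(v), so du = exp(v) dv. When v = 0, u = 1; when v = log(3), u = 3.
The integral becomes 3·∫ sin(u) du from 1 to 3, with antiderivative -3*cos(u).
Back in v: F(v) = -3*cos(exp(v)).
Then F(log(3)) - F(0) = (-3*cos(3)) - (-3*cos(1)) = 3*cos(1) - 3*cos(3).

3*cos(1) - 3*cos(3)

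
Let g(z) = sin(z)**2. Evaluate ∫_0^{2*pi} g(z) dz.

pi

Use the identity sin^2(z) = (1 - cos(2*z))/2.
An antiderivative is F(z) = z/2 - sin(2*z)/4.
Then F(2*pi) - F(0) = (pi) - (0) = pi.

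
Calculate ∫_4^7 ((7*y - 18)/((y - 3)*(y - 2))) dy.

Factor the denominator: y**2 - 5*y + 6 = (y - 2)(y - 3).
Partial fractions: (7*y - 18)/((y - 3)*(y - 2)) = 4/(y - 2) + 3/(y - 3).
An antiderivative is F(y) = 3*log(y - 3) + 4*log(y - 2).
Then F(7) - F(4) = (6*log(2) + 4*log(5)) - (log(16)) = 2*log(2) + 4*log(5).

2*log(2) + 4*log(5)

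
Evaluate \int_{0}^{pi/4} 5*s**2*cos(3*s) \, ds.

Integrate by parts twice (u = s^2, dv = 5*cos(3*s) ds).
An antiderivative is F(s) = 5*s**2*sin(3*s)/3 + 10*s*cos(3*s)/9 - 10*sin(3*s)/27.
Then F(pi/4) - F(0) = (5*sqrt(2)*(-24*pi - 32 + 9*pi**2)/864) - (0) = 5*sqrt(2)*(-24*pi - 32 + 9*pi**2)/864.

5*sqrt(2)*(-24*pi - 32 + 9*pi**2)/864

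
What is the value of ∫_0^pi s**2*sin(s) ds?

-4 + pi**2

Integrate by parts twice (u = s^2, dv = sin(s) ds).
An antiderivative is F(s) = -s**2*cos(s) + 2*s*sin(s) + 2*cos(s).
Then F(pi) - F(0) = (-2 + pi**2) - (2) = -4 + pi**2.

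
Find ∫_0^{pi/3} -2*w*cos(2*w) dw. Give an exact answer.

Integrate by parts once (u = w, dv = -2*cos(2*w) dw).
An antiderivative is F(w) = -w*sin(2*w) - cos(2*w)/2.
Then F(pi/3) - F(0) = (-sqrt(3)*pi/6 + 1/4) - (-1/2) = -sqrt(3)*pi/6 + 3/4.

-sqrt(3)*pi/6 + 3/4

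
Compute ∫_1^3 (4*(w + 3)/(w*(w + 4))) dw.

-log(5) + log(7) + 3*log(3)

Factor the denominator: w**2 + 4*w = (w + 4)w.
Partial fractions: 4*(w + 3)/(w*(w + 4)) = 1/(w + 4) + 3/w.
An antiderivative is F(w) = 3*log(w) + log(w + 4).
Then F(3) - F(1) = (log(7) + 3*log(3)) - (log(5)) = -log(5) + log(7) + 3*log(3).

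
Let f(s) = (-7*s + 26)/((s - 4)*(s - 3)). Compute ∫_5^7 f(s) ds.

-5*log(2) - 2*log(3)

Factor the denominator: s**2 - 7*s + 12 = (s - 3)(s - 4).
Partial fractions: (-7*s + 26)/((s - 4)*(s - 3)) = -5/(s - 3) - 2/(s - 4).
An antiderivative is F(s) = -2*log(s - 4) - 5*log(s - 3).
Then F(7) - F(5) = (-10*log(2) - 2*log(3)) - (-log(32)) = -5*log(2) - 2*log(3).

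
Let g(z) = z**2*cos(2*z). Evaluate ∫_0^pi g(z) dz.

Integrate by parts twice (u = z^2, dv = cos(2*z) dz).
An antiderivative is F(z) = z**2*sin(2*z)/2 + z*cos(2*z)/2 - sin(2*z)/4.
Then F(pi) - F(0) = (pi/2) - (0) = pi/2.

pi/2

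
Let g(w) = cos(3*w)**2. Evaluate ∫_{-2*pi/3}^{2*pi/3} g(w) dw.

Use the identity cos^2(3*w) = (1 + cos(6*w))/2.
An antiderivative is F(w) = w/2 + sin(6*w)/12.
Then F(2*pi/3) - F(-2*pi/3) = (pi/3) - (-pi/3) = 2*pi/3.

2*pi/3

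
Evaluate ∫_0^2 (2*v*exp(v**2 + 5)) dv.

Let u = v**2 + 5, so du = 2*v dv. When v = 0, u = 5; when v = 2, u = 9.
The integral becomes ∫ exp(u) du from 5 to 9, with antiderivative exp(u).
Back in v: F(v) = exp(v**2 + 5).
Then F(2) - F(0) = (exp(9)) - (exp(5)) = -exp(5) + exp(9).

-exp(5) + exp(9)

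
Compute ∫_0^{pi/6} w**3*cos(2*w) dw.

Integrate by parts 3 times (u = w^3, dv = cos(2*w) dw).
An antiderivative is F(w) = w**3*sin(2*w)/2 + 3*w**2*cos(2*w)/4 - 3*w*sin(2*w)/4 - 3*cos(2*w)/8.
Then F(pi/6) - F(0) = (-sqrt(3)*pi/16 - 3/16 + sqrt(3)*pi**3/864 + pi**2/96) - (-3/8) = -sqrt(3)*pi/16 + sqrt(3)*pi**3/864 + pi**2/96 + 3/16.

-sqrt(3)*pi/16 + sqrt(3)*pi**3/864 + pi**2/96 + 3/16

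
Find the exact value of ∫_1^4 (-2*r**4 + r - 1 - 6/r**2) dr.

By the power rule, an antiderivative is F(r) = -2*r**5/5 + r**2/2 - r + 6/r.
Then F(4) - F(1) = (-4041/10) - (51/10) = -2046/5.

-2046/5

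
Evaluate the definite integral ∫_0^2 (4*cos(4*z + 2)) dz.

Let u = 4*z + 2, so du = 4 dz. When z = 0, u = 2; when z = 2, u = 10.
The integral becomes ∫ cos(u) du from 2 to 10, with antiderivative sin(u).
Back in z: F(z) = sin(4*z + 2).
Then F(2) - F(0) = (sin(10)) - (sin(2)) = -sin(2) + sin(10).

-sin(2) + sin(10)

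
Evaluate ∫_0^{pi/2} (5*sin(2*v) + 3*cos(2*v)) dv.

5

An antiderivative is F(v) = 3*sin(2*v)/2 - 5*cos(2*v)/2.
Then F(pi/2) - F(0) = (5/2) - (-5/2) = 5.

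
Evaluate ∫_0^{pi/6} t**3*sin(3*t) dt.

Integrate by parts 3 times (u = t^3, dv = sin(3*t) dt).
An antiderivative is F(t) = -t**3*cos(3*t)/3 + t**2*sin(3*t)/3 + 2*t*cos(3*t)/9 - 2*sin(3*t)/27.
Then F(pi/6) - F(0) = (-2/27 + pi**2/108) - (0) = -2/27 + pi**2/108.

-2/27 + pi**2/108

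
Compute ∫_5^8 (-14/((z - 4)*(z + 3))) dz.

-10*log(2) + 2*log(11)

Factor the denominator: z**2 - z - 12 = (z + 3)(z - 4).
Partial fractions: -14/((z - 4)*(z + 3)) = 2/(z + 3) - 2/(z - 4).
An antiderivative is F(z) = -2*log(z - 4) + 2*log(z + 3).
Then F(8) - F(5) = (-4*log(2) + 2*log(11)) - (log(64)) = -10*log(2) + 2*log(11).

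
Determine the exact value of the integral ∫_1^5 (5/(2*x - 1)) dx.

5*log(3)

An antiderivative is F(x) = 5*log(2*x - 1)/2.
Then F(5) - F(1) = (5*log(3)) - (0) = 5*log(3).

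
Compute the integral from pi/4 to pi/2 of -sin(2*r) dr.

-1/2

An antiderivative is F(r) = cos(2*r)/2.
Then F(pi/2) - F(pi/4) = (-1/2) - (0) = -1/2.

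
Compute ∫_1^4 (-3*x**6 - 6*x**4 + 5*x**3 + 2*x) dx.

By the power rule, an antiderivative is F(x) = -3*x**7/7 - 6*x**5/5 + 5*x**4/4 + x**2.
Then F(4) - F(1) = (-277008/35) - (87/140) = -1108119/140.

-1108119/140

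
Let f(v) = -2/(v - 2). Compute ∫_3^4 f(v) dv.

An antiderivative is F(v) = -2*log(v - 2).
Then F(4) - F(3) = (-log(4)) - (0) = -log(4).

-log(4)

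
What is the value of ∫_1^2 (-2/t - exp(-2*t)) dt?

(-4*exp(4)*log(2) - exp(2) + 1)*exp(-4)/2

An antiderivative is F(t) = -2*log(t) + exp(-2*t)/2.
Then F(2) - F(1) = (-2*log(2) + exp(-4)/2) - (exp(-2)/2) = (-4*exp(4)*log(2) - exp(2) + 1)*exp(-4)/2.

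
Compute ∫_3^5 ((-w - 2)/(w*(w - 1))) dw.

Factor the denominator: w**2 - w = w(w - 1).
Partial fractions: (-w - 2)/(w*(w - 1)) = 2/w - 3/(w - 1).
An antiderivative is F(w) = 2*log(w) - 3*log(w - 1).
Then F(5) - F(3) = (log(25/64)) - (log(9/8)) = log(25/72).

log(25/72)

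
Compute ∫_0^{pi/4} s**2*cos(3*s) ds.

Integrate by parts twice (u = s^2, dv = cos(3*s) ds).
An antiderivative is F(s) = s**2*sin(3*s)/3 + 2*s*cos(3*s)/9 - 2*sin(3*s)/27.
Then F(pi/4) - F(0) = (sqrt(2)*(-24*pi - 32 + 9*pi**2)/864) - (0) = sqrt(2)*(-24*pi - 32 + 9*pi**2)/864.

sqrt(2)*(-24*pi - 32 + 9*pi**2)/864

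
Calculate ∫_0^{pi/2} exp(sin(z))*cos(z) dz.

Let u = sin(z), so du = cos(z) dz. When z = 0, u = 0; when z = pi/2, u = 1.
The integral becomes ∫ exp(u) du from 0 to 1, with antiderivative exp(u).
Back in z: F(z) = exp(sin(z)).
Then F(pi/2) - F(0) = (E) - (1) = -1 + E.

-1 + E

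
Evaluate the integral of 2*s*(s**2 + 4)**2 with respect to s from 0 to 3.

711

Let u = s**2 + 4, so du = 2*s ds. When s = 0, u = 4; when s = 3, u = 13.
The integral becomes ∫ u**2 du from 4 to 13, with antiderivative u**3/3.
Back in s: F(s) = (s**2 + 4)**3/3.
Then F(3) - F(0) = (2197/3) - (64/3) = 711.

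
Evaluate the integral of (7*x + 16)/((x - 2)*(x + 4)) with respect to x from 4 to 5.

Factor the denominator: x**2 + 2*x - 8 = (x + 4)(x - 2).
Partial fractions: (7*x + 16)/((x - 2)*(x + 4)) = 2/(x + 4) + 5/(x - 2).
An antiderivative is F(x) = 5*log(x - 2) + 2*log(x + 4).
Then F(5) - F(4) = (9*log(3)) - (11*log(2)) = -11*log(2) + 9*log(3).

-11*log(2) + 9*log(3)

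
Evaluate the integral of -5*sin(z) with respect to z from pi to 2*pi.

10

An antiderivative is F(z) = 5*cos(z).
Then F(2*pi) - F(pi) = (5) - (-5) = 10.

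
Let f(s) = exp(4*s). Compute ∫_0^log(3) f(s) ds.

Let u = exp(s), so du = exp(s) ds. When s = 0, u = 1; when s = log(3), u = 3.
The integral becomes ∫ u**3 du from 1 to 3, with antiderivative u**4/4.
Back in s: F(s) = exp(4*s)/4.
Then F(log(3)) - F(0) = (81/4) - (1/4) = 20.

20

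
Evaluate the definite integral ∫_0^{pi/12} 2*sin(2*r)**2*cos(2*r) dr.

1/24

Let u = sin(2*r), so du = 2*cos(2*r) dr. When r = 0, u = 0; when r = pi/12, u = 1/2.
The integral becomes ∫ u**2 du from 0 to 1/2, with antiderivative u**3/3.
Back in r: F(r) = sin(2*r)**3/3.
Then F(pi/12) - F(0) = (1/24) - (0) = 1/24.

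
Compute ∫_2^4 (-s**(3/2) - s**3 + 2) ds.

-344/5 + 8*sqrt(2)/5

By the power rule, an antiderivative is F(s) = -2*s**(5/2)/5 - s**4/4 + 2*s.
Then F(4) - F(2) = (-344/5) - (-8*sqrt(2)/5) = -344/5 + 8*sqrt(2)/5.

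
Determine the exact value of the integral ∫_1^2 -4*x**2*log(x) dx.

28/9 - 32*log(2)/3

Integrate by parts once (u = ln x, dv = -4*x**2 dx).
An antiderivative is F(x) = -4*x**3*(3*log(x) - 1)/9.
Then F(2) - F(1) = (32/9 - 32*log(2)/3) - (4/9) = 28/9 - 32*log(2)/3.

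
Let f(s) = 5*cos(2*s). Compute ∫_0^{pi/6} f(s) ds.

5*sqrt(3)/4

An antiderivative is F(s) = 5*sin(2*s)/2.
Then F(pi/6) - F(0) = (5*sqrt(3)/4) - (0) = 5*sqrt(3)/4.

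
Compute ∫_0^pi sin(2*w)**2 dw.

Use the identity sin^2(2*w) = (1 - cos(4*w))/2.
An antiderivative is F(w) = w/2 - sin(4*w)/8.
Then F(pi) - F(0) = (pi/2) - (0) = pi/2.

pi/2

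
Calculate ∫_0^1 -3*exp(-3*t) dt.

An antiderivative is F(t) = exp(-3*t).
Then F(1) - F(0) = (exp(-3)) - (1) = -1 + exp(-3).

-1 + exp(-3)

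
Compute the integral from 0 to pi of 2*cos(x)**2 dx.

Use the identity cos^2(x) = (1 + cos(2*x))/2.
An antiderivative is F(x) = x + sin(2*x)/2.
Then F(pi) - F(0) = (pi) - (0) = pi.

pi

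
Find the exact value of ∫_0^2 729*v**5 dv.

7776

Let u = 3*v, so du = 3 dv. When v = 0, u = 0; when v = 2, u = 6.
The integral becomes ∫ u**5 du from 0 to 6, with antiderivative u**6/6.
Back in v: F(v) = 243*v**6/2.
Then F(2) - F(0) = (7776) - (0) = 7776.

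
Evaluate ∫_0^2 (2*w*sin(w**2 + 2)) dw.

-cos(6) + cos(2)

Let u = w**2 + 2, so du = 2*w dw. When w = 0, u = 2; when w = 2, u = 6.
The integral becomes ∫ sin(u) du from 2 to 6, with antiderivative -cos(u).
Back in w: F(w) = -cos(w**2 + 2).
Then F(2) - F(0) = (-cos(6)) - (-cos(2)) = -cos(6) + cos(2).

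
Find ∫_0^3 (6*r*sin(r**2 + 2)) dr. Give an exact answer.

Let u = r**2 + 2, so du = 2*r dr. When r = 0, u = 2; when r = 3, u = 11.
The integral becomes 3·∫ sin(u) du from 2 to 11, with antiderivative -3*cos(u).
Back in r: F(r) = -3*cos(r**2 + 2).
Then F(3) - F(0) = (-3*cos(11)) - (-3*cos(2)) = 3*cos(2) - 3*cos(11).

3*cos(2) - 3*cos(11)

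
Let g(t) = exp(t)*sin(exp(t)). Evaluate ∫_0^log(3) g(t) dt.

Let u = exp(t), so du = exp(t) dt. When t = 0, u = 1; when t = log(3), u = 3.
The integral becomes ∫ sin(u) du from 1 to 3, with antiderivative -cos(u).
Back in t: F(t) = -cos(exp(t)).
Then F(log(3)) - F(0) = (-cos(3)) - (-cos(1)) = cos(1) - cos(3).

cos(1) - cos(3)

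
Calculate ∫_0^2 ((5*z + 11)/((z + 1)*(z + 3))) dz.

Factor the denominator: z**2 + 4*z + 3 = (z + 3)(z + 1).
Partial fractions: (5*z + 11)/((z + 1)*(z + 3)) = 2/(z + 3) + 3/(z + 1).
An antiderivative is F(z) = 3*log(z + 1) + 2*log(z + 3).
Then F(2) - F(0) = (2*log(5) + 3*log(3)) - (log(9)) = log(75).

log(75)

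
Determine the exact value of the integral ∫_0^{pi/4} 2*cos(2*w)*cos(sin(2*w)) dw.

sin(1)

Let u = sin(2*w), so du = 2*cos(2*w) dw. When w = 0, u = 0; when w = pi/4, u = 1.
The integral becomes ∫ cos(u) du from 0 to 1, with antiderivative sin(u).
Back in w: F(w) = sin(sin(2*w)).
Then F(pi/4) - F(0) = (sin(1)) - (0) = sin(1).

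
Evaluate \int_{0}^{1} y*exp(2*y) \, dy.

1/4 + exp(2)/4

Integrate by parts once (u = y, dv = exp(2*y) dy).
An antiderivative is F(y) = (2*y - 1)*exp(2*y)/4.
Then F(1) - F(0) = (exp(2)/4) - (-1/4) = 1/4 + exp(2)/4.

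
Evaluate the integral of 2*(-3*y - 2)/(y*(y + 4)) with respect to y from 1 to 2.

Factor the denominator: y**2 + 4*y = (y + 4)y.
Partial fractions: 2*(-3*y - 2)/(y*(y + 4)) = -5/(y + 4) - 1/y.
An antiderivative is F(y) = -log(y) - 5*log(y + 4).
Then F(2) - F(1) = (-5*log(3) - 6*log(2)) - (-5*log(5)) = -5*log(3) - 6*log(2) + 5*log(5).

-5*log(3) - 6*log(2) + 5*log(5)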